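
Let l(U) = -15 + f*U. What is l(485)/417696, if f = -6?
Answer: -975/139232 ≈ -0.0070027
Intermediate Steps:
l(U) = -15 - 6*U
l(485)/417696 = (-15 - 6*485)/417696 = (-15 - 2910)*(1/417696) = -2925*1/417696 = -975/139232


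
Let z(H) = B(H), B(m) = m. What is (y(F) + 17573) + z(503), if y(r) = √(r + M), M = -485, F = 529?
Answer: 18076 + 2*√11 ≈ 18083.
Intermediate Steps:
z(H) = H
y(r) = √(-485 + r) (y(r) = √(r - 485) = √(-485 + r))
(y(F) + 17573) + z(503) = (√(-485 + 529) + 17573) + 503 = (√44 + 17573) + 503 = (2*√11 + 17573) + 503 = (17573 + 2*√11) + 503 = 18076 + 2*√11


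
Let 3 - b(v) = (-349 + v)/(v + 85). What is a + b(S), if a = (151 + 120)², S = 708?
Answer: 58240733/793 ≈ 73444.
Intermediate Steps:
b(v) = 3 - (-349 + v)/(85 + v) (b(v) = 3 - (-349 + v)/(v + 85) = 3 - (-349 + v)/(85 + v))
a = 73441 (a = 271² = 73441)
a + b(S) = 73441 + 2*(302 + 708)/(85 + 708) = 73441 + 2*1010/793 = 73441 + 2*(1/793)*1010 = 73441 + 2020/793 = 58240733/793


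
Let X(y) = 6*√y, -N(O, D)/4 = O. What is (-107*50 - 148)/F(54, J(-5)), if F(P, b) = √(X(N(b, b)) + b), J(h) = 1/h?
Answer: -5498*√5/√(-1 + 12*√5) ≈ -2418.8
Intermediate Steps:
N(O, D) = -4*O
F(P, b) = √(b + 12*√(-b)) (F(P, b) = √(6*√(-4*b) + b) = √(6*(2*√(-b)) + b) = √(12*√(-b) + b) = √(b + 12*√(-b)))
(-107*50 - 148)/F(54, J(-5)) = (-107*50 - 148)/(√(1/(-5) + 12*√(-1/(-5)))) = (-5350 - 148)/(√(-⅕ + 12*√(-1*(-⅕)))) = -5498/√(-⅕ + 12*√(⅕)) = -5498/√(-⅕ + 12*(√5/5)) = -5498/√(-⅕ + 12*√5/5)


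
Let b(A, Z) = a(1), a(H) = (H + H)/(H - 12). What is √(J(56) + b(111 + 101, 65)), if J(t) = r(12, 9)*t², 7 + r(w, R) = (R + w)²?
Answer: √164683882/11 ≈ 1166.6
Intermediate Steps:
a(H) = 2*H/(-12 + H) (a(H) = (2*H)/(-12 + H) = 2*H/(-12 + H))
b(A, Z) = -2/11 (b(A, Z) = 2*1/(-12 + 1) = 2*1/(-11) = 2*1*(-1/11) = -2/11)
r(w, R) = -7 + (R + w)²
J(t) = 434*t² (J(t) = (-7 + (9 + 12)²)*t² = (-7 + 21²)*t² = (-7 + 441)*t² = 434*t²)
√(J(56) + b(111 + 101, 65)) = √(434*56² - 2/11) = √(434*3136 - 2/11) = √(1361024 - 2/11) = √(14971262/11) = √164683882/11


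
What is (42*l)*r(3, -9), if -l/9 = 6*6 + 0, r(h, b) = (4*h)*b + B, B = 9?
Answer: 1347192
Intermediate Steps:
r(h, b) = 9 + 4*b*h (r(h, b) = (4*h)*b + 9 = 4*b*h + 9 = 9 + 4*b*h)
l = -324 (l = -9*(6*6 + 0) = -9*(36 + 0) = -9*36 = -324)
(42*l)*r(3, -9) = (42*(-324))*(9 + 4*(-9)*3) = -13608*(9 - 108) = -13608*(-99) = 1347192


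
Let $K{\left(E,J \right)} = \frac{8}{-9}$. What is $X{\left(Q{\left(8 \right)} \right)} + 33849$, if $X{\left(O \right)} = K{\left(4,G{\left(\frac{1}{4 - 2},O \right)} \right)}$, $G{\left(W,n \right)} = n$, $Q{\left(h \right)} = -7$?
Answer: $\frac{304633}{9} \approx 33848.0$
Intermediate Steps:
$K{\left(E,J \right)} = - \frac{8}{9}$ ($K{\left(E,J \right)} = 8 \left(- \frac{1}{9}\right) = - \frac{8}{9}$)
$X{\left(O \right)} = - \frac{8}{9}$
$X{\left(Q{\left(8 \right)} \right)} + 33849 = - \frac{8}{9} + 33849 = \frac{304633}{9}$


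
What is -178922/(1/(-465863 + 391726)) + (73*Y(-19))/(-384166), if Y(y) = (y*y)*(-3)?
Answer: 5095862227547183/384166 ≈ 1.3265e+10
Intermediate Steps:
Y(y) = -3*y**2 (Y(y) = y**2*(-3) = -3*y**2)
-178922/(1/(-465863 + 391726)) + (73*Y(-19))/(-384166) = -178922/(1/(-465863 + 391726)) + (73*(-3*(-19)**2))/(-384166) = -178922/(1/(-74137)) + (73*(-3*361))*(-1/384166) = -178922/(-1/74137) + (73*(-1083))*(-1/384166) = -178922*(-74137) - 79059*(-1/384166) = 13264740314 + 79059/384166 = 5095862227547183/384166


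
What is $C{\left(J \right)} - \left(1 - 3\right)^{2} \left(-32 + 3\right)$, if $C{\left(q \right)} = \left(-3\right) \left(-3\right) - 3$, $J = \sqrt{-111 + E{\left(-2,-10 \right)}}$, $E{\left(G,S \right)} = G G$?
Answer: $122$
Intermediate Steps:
$E{\left(G,S \right)} = G^{2}$
$J = i \sqrt{107}$ ($J = \sqrt{-111 + \left(-2\right)^{2}} = \sqrt{-111 + 4} = \sqrt{-107} = i \sqrt{107} \approx 10.344 i$)
$C{\left(q \right)} = 6$ ($C{\left(q \right)} = 9 - 3 = 6$)
$C{\left(J \right)} - \left(1 - 3\right)^{2} \left(-32 + 3\right) = 6 - \left(1 - 3\right)^{2} \left(-32 + 3\right) = 6 - \left(-2\right)^{2} \left(-29\right) = 6 - 4 \left(-29\right) = 6 - -116 = 6 + 116 = 122$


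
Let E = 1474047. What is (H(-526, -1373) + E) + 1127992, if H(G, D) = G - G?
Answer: 2602039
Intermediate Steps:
H(G, D) = 0
(H(-526, -1373) + E) + 1127992 = (0 + 1474047) + 1127992 = 1474047 + 1127992 = 2602039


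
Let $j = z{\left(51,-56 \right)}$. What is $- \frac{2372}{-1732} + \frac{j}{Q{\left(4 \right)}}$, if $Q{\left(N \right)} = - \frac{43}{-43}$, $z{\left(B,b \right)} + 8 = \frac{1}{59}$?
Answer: $- \frac{168956}{25547} \approx -6.6135$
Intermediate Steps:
$z{\left(B,b \right)} = - \frac{471}{59}$ ($z{\left(B,b \right)} = -8 + \frac{1}{59} = - \frac{471}{59}$)
$j = - \frac{471}{59} \approx -7.983$
$Q{\left(N \right)} = 1$ ($Q{\left(N \right)} = \left(-43\right) \left(- \frac{1}{43}\right) = 1$)
$- \frac{2372}{-1732} + \frac{j}{Q{\left(4 \right)}} = - \frac{2372}{-1732} - \frac{471}{59 \cdot 1} = \left(-2372\right) \left(- \frac{1}{1732}\right) - \frac{471}{59} = \frac{593}{433} - \frac{471}{59} = - \frac{168956}{25547}$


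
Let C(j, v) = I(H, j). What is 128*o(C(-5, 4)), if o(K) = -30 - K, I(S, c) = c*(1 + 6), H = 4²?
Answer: 640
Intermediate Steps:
H = 16
I(S, c) = 7*c (I(S, c) = c*7 = 7*c)
C(j, v) = 7*j
128*o(C(-5, 4)) = 128*(-30 - 7*(-5)) = 128*(-30 - 1*(-35)) = 128*(-30 + 35) = 128*5 = 640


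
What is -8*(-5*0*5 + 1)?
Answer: -8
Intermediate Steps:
-8*(-5*0*5 + 1) = -8*(0*5 + 1) = -8*(0 + 1) = -8*1 = -8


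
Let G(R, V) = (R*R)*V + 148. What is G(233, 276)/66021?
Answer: 14983912/66021 ≈ 226.96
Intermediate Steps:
G(R, V) = 148 + V*R² (G(R, V) = R²*V + 148 = V*R² + 148 = 148 + V*R²)
G(233, 276)/66021 = (148 + 276*233²)/66021 = (148 + 276*54289)*(1/66021) = (148 + 14983764)*(1/66021) = 14983912*(1/66021) = 14983912/66021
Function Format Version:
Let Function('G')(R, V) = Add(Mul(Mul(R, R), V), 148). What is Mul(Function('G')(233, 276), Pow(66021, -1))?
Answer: Rational(14983912, 66021) ≈ 226.96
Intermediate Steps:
Function('G')(R, V) = Add(148, Mul(V, Pow(R, 2))) (Function('G')(R, V) = Add(Mul(Pow(R, 2), V), 148) = Add(Mul(V, Pow(R, 2)), 148) = Add(148, Mul(V, Pow(R, 2))))
Mul(Function('G')(233, 276), Pow(66021, -1)) = Mul(Add(148, Mul(276, Pow(233, 2))), Pow(66021, -1)) = Mul(Add(148, Mul(276, 54289)), Rational(1, 66021)) = Mul(Add(148, 14983764), Rational(1, 66021)) = Mul(14983912, Rational(1, 66021)) = Rational(14983912, 66021)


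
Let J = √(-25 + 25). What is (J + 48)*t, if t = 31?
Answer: 1488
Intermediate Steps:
J = 0 (J = √0 = 0)
(J + 48)*t = (0 + 48)*31 = 48*31 = 1488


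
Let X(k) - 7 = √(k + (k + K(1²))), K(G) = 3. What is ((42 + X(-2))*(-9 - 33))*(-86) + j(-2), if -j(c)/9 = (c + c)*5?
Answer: 177168 + 3612*I ≈ 1.7717e+5 + 3612.0*I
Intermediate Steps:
X(k) = 7 + √(3 + 2*k) (X(k) = 7 + √(k + (k + 3)) = 7 + √(k + (3 + k)) = 7 + √(3 + 2*k))
j(c) = -90*c (j(c) = -9*(c + c)*5 = -9*2*c*5 = -90*c)
((42 + X(-2))*(-9 - 33))*(-86) + j(-2) = ((42 + (7 + √(3 + 2*(-2))))*(-9 - 33))*(-86) - 90*(-2) = ((42 + (7 + √(3 - 4)))*(-42))*(-86) + 180 = ((42 + (7 + √(-1)))*(-42))*(-86) + 180 = ((42 + (7 + I))*(-42))*(-86) + 180 = ((49 + I)*(-42))*(-86) + 180 = (-2058 - 42*I)*(-86) + 180 = (176988 + 3612*I) + 180 = 177168 + 3612*I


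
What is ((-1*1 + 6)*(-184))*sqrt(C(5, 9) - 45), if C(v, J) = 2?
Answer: -920*I*sqrt(43) ≈ -6032.8*I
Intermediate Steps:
((-1*1 + 6)*(-184))*sqrt(C(5, 9) - 45) = ((-1*1 + 6)*(-184))*sqrt(2 - 45) = ((-1 + 6)*(-184))*sqrt(-43) = (5*(-184))*(I*sqrt(43)) = -920*I*sqrt(43)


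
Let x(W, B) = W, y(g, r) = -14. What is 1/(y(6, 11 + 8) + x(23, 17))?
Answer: ⅑ ≈ 0.11111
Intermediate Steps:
1/(y(6, 11 + 8) + x(23, 17)) = 1/(-14 + 23) = 1/9 = ⅑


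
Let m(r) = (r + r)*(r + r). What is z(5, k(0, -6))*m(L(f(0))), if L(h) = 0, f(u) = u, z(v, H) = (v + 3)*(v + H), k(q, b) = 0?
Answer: 0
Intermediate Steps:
z(v, H) = (3 + v)*(H + v)
m(r) = 4*r² (m(r) = (2*r)*(2*r) = 4*r²)
z(5, k(0, -6))*m(L(f(0))) = (5² + 3*0 + 3*5 + 0*5)*(4*0²) = (25 + 0 + 15 + 0)*(4*0) = 40*0 = 0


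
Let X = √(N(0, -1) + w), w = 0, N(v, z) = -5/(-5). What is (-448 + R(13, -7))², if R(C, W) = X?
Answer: 199809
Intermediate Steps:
N(v, z) = 1 (N(v, z) = -5*(-⅕) = 1)
X = 1 (X = √(1 + 0) = √1 = 1)
R(C, W) = 1
(-448 + R(13, -7))² = (-448 + 1)² = (-447)² = 199809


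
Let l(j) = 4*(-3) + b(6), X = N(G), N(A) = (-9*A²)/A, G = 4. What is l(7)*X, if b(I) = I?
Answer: 216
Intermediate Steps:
N(A) = -9*A
X = -36 (X = -9*4 = -36)
l(j) = -6 (l(j) = 4*(-3) + 6 = -12 + 6 = -6)
l(7)*X = -6*(-36) = 216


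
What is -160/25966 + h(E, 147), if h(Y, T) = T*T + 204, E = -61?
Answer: 283198099/12983 ≈ 21813.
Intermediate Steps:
h(Y, T) = 204 + T**2 (h(Y, T) = T**2 + 204 = 204 + T**2)
-160/25966 + h(E, 147) = -160/25966 + (204 + 147**2) = -160*1/25966 + (204 + 21609) = -80/12983 + 21813 = 283198099/12983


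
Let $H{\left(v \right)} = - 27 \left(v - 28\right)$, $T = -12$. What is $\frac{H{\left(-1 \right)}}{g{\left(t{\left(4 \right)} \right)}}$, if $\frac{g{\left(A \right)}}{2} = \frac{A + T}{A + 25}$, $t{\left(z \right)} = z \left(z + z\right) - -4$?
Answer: $\frac{15921}{16} \approx 995.06$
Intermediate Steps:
$t{\left(z \right)} = 4 + 2 z^{2}$ ($t{\left(z \right)} = z 2 z + 4 = 2 z^{2} + 4 = 4 + 2 z^{2}$)
$g{\left(A \right)} = \frac{2 \left(-12 + A\right)}{25 + A}$ ($g{\left(A \right)} = 2 \frac{A - 12}{A + 25} = 2 \frac{-12 + A}{25 + A} = \frac{2 \left(-12 + A\right)}{25 + A}$)
$H{\left(v \right)} = 756 - 27 v$ ($H{\left(v \right)} = - 27 \left(-28 + v\right) = 756 - 27 v$)
$\frac{H{\left(-1 \right)}}{g{\left(t{\left(4 \right)} \right)}} = \frac{756 - -27}{2 \frac{1}{25 + \left(4 + 2 \cdot 4^{2}\right)} \left(-12 + \left(4 + 2 \cdot 4^{2}\right)\right)} = \frac{756 + 27}{2 \frac{1}{25 + \left(4 + 2 \cdot 16\right)} \left(-12 + \left(4 + 2 \cdot 16\right)\right)} = \frac{783}{2 \frac{1}{25 + \left(4 + 32\right)} \left(-12 + \left(4 + 32\right)\right)} = \frac{783}{2 \frac{1}{25 + 36} \left(-12 + 36\right)} = \frac{783}{2 \cdot \frac{1}{61} \cdot 24} = \frac{783}{\frac{48}{61}} = 783 \cdot \frac{61}{48} = \frac{15921}{16}$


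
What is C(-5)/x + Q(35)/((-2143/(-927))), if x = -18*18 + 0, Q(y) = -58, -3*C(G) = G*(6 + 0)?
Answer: -8720807/347166 ≈ -25.120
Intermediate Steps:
C(G) = -2*G (C(G) = -G*(6 + 0)/3 = -G*6/3 = -2*G)
x = -324 (x = -324 + 0 = -324)
C(-5)/x + Q(35)/((-2143/(-927))) = -2*(-5)/(-324) - 58/((-2143/(-927))) = 10*(-1/324) - 58/((-2143*(-1/927))) = -5/162 - 58/2143/927 = -5/162 - 58*927/2143 = -5/162 - 53766/2143 = -8720807/347166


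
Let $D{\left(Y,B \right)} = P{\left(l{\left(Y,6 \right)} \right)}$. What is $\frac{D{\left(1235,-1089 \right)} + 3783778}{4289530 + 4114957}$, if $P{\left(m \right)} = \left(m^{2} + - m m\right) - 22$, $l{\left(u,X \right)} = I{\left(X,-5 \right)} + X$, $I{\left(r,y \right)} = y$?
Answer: $\frac{3783756}{8404487} \approx 0.45021$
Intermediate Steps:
$l{\left(u,X \right)} = -5 + X$
$P{\left(m \right)} = -22$ ($P{\left(m \right)} = \left(m^{2} - m^{2}\right) - 22 = 0 - 22 = -22$)
$D{\left(Y,B \right)} = -22$
$\frac{D{\left(1235,-1089 \right)} + 3783778}{4289530 + 4114957} = \frac{-22 + 3783778}{4289530 + 4114957} = \frac{3783756}{8404487}$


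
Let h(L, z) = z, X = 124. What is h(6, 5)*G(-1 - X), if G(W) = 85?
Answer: 425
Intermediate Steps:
h(6, 5)*G(-1 - X) = 5*85 = 425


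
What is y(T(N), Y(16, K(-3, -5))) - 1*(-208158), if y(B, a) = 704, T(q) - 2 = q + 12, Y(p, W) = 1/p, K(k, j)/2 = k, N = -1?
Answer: 208862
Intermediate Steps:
K(k, j) = 2*k
T(q) = 14 + q (T(q) = 2 + (q + 12) = 2 + (12 + q) = 14 + q)
y(T(N), Y(16, K(-3, -5))) - 1*(-208158) = 704 - 1*(-208158) = 704 + 208158 = 208862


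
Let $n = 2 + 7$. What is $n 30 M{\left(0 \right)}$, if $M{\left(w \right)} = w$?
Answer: $0$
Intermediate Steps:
$n = 9$
$n 30 M{\left(0 \right)} = 9 \cdot 30 \cdot 0 = 270 \cdot 0 = 0$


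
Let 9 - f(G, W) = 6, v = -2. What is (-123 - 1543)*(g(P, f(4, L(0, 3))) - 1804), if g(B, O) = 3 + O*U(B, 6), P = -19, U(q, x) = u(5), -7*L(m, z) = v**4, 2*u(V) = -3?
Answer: 3007963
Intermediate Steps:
u(V) = -3/2 (u(V) = (1/2)*(-3) = -3/2)
L(m, z) = -16/7 (L(m, z) = -1/7*(-2)**4 = -1/7*16 = -16/7)
U(q, x) = -3/2
f(G, W) = 3 (f(G, W) = 9 - 1*6 = 9 - 6 = 3)
g(B, O) = 3 - 3*O/2 (g(B, O) = 3 + O*(-3/2) = 3 - 3*O/2)
(-123 - 1543)*(g(P, f(4, L(0, 3))) - 1804) = (-123 - 1543)*((3 - 3/2*3) - 1804) = -1666*((3 - 9/2) - 1804) = -1666*(-3/2 - 1804) = -1666*(-3611/2) = 3007963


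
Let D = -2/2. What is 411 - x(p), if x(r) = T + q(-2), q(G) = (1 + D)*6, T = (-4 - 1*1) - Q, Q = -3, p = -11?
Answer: 413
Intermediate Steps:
T = -2 (T = (-4 - 1*1) - 1*(-3) = (-4 - 1) + 3 = -5 + 3 = -2)
D = -1 (D = -2*½ = -1)
q(G) = 0 (q(G) = (1 - 1)*6 = 0*6 = 0)
x(r) = -2 (x(r) = -2 + 0 = -2)
411 - x(p) = 411 - 1*(-2) = 411 + 2 = 413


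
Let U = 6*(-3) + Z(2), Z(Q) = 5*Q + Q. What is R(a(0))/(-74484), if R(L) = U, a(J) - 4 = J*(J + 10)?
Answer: 1/12414 ≈ 8.0554e-5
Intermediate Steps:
a(J) = 4 + J*(10 + J) (a(J) = 4 + J*(J + 10) = 4 + J*(10 + J))
Z(Q) = 6*Q
U = -6 (U = 6*(-3) + 6*2 = -18 + 12 = -6)
R(L) = -6
R(a(0))/(-74484) = -6/(-74484) = -6*(-1/74484) = 1/12414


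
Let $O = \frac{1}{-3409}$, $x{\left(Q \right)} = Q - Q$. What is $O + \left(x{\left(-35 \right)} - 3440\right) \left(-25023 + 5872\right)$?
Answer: $\frac{224583010959}{3409} \approx 6.5879 \cdot 10^{7}$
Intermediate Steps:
$x{\left(Q \right)} = 0$
$O = - \frac{1}{3409} \approx -0.00029334$
$O + \left(x{\left(-35 \right)} - 3440\right) \left(-25023 + 5872\right) = - \frac{1}{3409} + \left(0 - 3440\right) \left(-25023 + 5872\right) = - \frac{1}{3409} - -65879440 = - \frac{1}{3409} + 65879440 = \frac{224583010959}{3409}$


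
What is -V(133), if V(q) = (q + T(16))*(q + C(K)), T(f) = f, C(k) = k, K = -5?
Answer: -19072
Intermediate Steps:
V(q) = (-5 + q)*(16 + q) (V(q) = (q + 16)*(q - 5) = (16 + q)*(-5 + q) = (-5 + q)*(16 + q))
-V(133) = -(-80 + 133² + 11*133) = -(-80 + 17689 + 1463) = -1*19072 = -19072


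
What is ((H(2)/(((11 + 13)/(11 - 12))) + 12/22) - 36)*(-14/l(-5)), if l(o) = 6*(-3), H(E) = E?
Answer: -32837/1188 ≈ -27.641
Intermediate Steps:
l(o) = -18
((H(2)/(((11 + 13)/(11 - 12))) + 12/22) - 36)*(-14/l(-5)) = ((2/(((11 + 13)/(11 - 12))) + 12/22) - 36)*(-14/(-18)) = ((2/((24/(-1))) + 12*(1/22)) - 36)*(-14*(-1/18)) = ((2/((24*(-1))) + 6/11) - 36)*(7/9) = ((2/(-24) + 6/11) - 36)*(7/9) = ((2*(-1/24) + 6/11) - 36)*(7/9) = ((-1/12 + 6/11) - 36)*(7/9) = (61/132 - 36)*(7/9) = -4691/132*7/9 = -32837/1188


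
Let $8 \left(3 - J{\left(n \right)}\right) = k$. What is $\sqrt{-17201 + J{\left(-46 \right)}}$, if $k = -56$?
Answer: $i \sqrt{17191} \approx 131.11 i$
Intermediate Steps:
$J{\left(n \right)} = 10$ ($J{\left(n \right)} = 3 - -7 = 3 + 7 = 10$)
$\sqrt{-17201 + J{\left(-46 \right)}} = \sqrt{-17201 + 10} = \sqrt{-17191} = i \sqrt{17191}$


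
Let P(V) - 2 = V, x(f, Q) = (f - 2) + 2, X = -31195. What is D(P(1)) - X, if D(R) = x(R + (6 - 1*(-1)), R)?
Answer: 31205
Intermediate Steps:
x(f, Q) = f (x(f, Q) = (-2 + f) + 2 = f)
P(V) = 2 + V
D(R) = 7 + R (D(R) = R + (6 - 1*(-1)) = R + (6 + 1) = R + 7 = 7 + R)
D(P(1)) - X = (7 + (2 + 1)) - 1*(-31195) = (7 + 3) + 31195 = 10 + 31195 = 31205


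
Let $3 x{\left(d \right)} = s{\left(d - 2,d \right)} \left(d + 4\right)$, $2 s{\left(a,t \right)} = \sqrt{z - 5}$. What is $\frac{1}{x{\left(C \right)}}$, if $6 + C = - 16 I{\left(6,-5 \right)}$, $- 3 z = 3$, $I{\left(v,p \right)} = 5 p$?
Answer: $- \frac{i \sqrt{6}}{398} \approx - 0.0061545 i$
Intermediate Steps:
$z = -1$ ($z = \left(- \frac{1}{3}\right) 3 = -1$)
$s{\left(a,t \right)} = \frac{i \sqrt{6}}{2}$ ($s{\left(a,t \right)} = \frac{\sqrt{-1 - 5}}{2} = \frac{\sqrt{-6}}{2} = \frac{i \sqrt{6}}{2}$)
$C = 394$ ($C = -6 - 16 \cdot 5 \left(-5\right) = -6 - -400 = -6 + 400 = 394$)
$x{\left(d \right)} = \frac{i \sqrt{6} \left(4 + d\right)}{6}$ ($x{\left(d \right)} = \frac{\frac{i \sqrt{6}}{2} \left(d + 4\right)}{3} = \frac{\frac{i \sqrt{6}}{2} \left(4 + d\right)}{3} = \frac{\frac{1}{2} i \sqrt{6} \left(4 + d\right)}{3} = \frac{i \sqrt{6} \left(4 + d\right)}{6}$)
$\frac{1}{x{\left(C \right)}} = \frac{1}{\frac{1}{6} i \sqrt{6} \left(4 + 394\right)} = \frac{1}{\frac{1}{6} i \sqrt{6} \cdot 398} = \frac{1}{\frac{199}{3} i \sqrt{6}} = - \frac{i \sqrt{6}}{398}$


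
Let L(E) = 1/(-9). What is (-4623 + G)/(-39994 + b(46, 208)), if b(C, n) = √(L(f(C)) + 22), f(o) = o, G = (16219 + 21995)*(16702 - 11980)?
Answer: -64949334738210/14395680127 - 541325655*√197/14395680127 ≈ -4512.3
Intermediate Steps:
G = 180446508 (G = 38214*4722 = 180446508)
L(E) = -⅑
b(C, n) = √197/3 (b(C, n) = √(-⅑ + 22) = √(197/9) = √197/3)
(-4623 + G)/(-39994 + b(46, 208)) = (-4623 + 180446508)/(-39994 + √197/3) = 180441885/(-39994 + √197/3)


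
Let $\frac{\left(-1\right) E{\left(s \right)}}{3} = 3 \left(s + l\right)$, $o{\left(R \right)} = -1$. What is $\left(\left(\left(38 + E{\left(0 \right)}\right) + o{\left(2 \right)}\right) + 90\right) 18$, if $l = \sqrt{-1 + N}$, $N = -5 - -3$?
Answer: $2286 - 162 i \sqrt{3} \approx 2286.0 - 280.59 i$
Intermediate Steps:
$N = -2$ ($N = -5 + 3 = -2$)
$l = i \sqrt{3}$ ($l = \sqrt{-1 - 2} = \sqrt{-3} = i \sqrt{3} \approx 1.732 i$)
$E{\left(s \right)} = - 9 s - 9 i \sqrt{3}$ ($E{\left(s \right)} = - 3 \cdot 3 \left(s + i \sqrt{3}\right) = - 3 \left(3 s + 3 i \sqrt{3}\right) = - 9 s - 9 i \sqrt{3}$)
$\left(\left(\left(38 + E{\left(0 \right)}\right) + o{\left(2 \right)}\right) + 90\right) 18 = \left(\left(\left(38 - 9 i \sqrt{3}\right) - 1\right) + 90\right) 18 = \left(\left(37 - 9 i \sqrt{3}\right) + 90\right) 18 = \left(127 - 9 i \sqrt{3}\right) 18 = 2286 - 162 i \sqrt{3}$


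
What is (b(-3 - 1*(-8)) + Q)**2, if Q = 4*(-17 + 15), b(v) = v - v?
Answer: 64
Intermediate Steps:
b(v) = 0
Q = -8 (Q = 4*(-2) = -8)
(b(-3 - 1*(-8)) + Q)**2 = (0 - 8)**2 = (-8)**2 = 64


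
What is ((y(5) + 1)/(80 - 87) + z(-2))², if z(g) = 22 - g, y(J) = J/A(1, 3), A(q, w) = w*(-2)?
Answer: 1014049/1764 ≈ 574.86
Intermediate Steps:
A(q, w) = -2*w
y(J) = -J/6 (y(J) = J/((-2*3)) = J/(-6) = J*(-⅙) = -J/6)
((y(5) + 1)/(80 - 87) + z(-2))² = ((-⅙*5 + 1)/(80 - 87) + (22 - 1*(-2)))² = ((-⅚ + 1)/(-7) + (22 + 2))² = ((⅙)*(-⅐) + 24)² = (-1/42 + 24)² = (1007/42)² = 1014049/1764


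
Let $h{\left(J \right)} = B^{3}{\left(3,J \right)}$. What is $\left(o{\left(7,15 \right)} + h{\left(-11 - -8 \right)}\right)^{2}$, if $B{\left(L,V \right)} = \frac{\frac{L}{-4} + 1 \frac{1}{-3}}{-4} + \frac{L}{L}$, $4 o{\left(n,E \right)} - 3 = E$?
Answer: $\frac{525110376025}{12230590464} \approx 42.934$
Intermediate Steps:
$o{\left(n,E \right)} = \frac{3}{4} + \frac{E}{4}$
$B{\left(L,V \right)} = \frac{13}{12} + \frac{L}{16}$ ($B{\left(L,V \right)} = \left(L \left(- \frac{1}{4}\right) + 1 \left(- \frac{1}{3}\right)\right) \left(- \frac{1}{4}\right) + 1 = \left(- \frac{L}{4} - \frac{1}{3}\right) \left(- \frac{1}{4}\right) + 1 = \left(- \frac{1}{3} - \frac{L}{4}\right) \left(- \frac{1}{4}\right) + 1 = \left(\frac{1}{12} + \frac{L}{16}\right) + 1 = \frac{13}{12} + \frac{L}{16}$)
$h{\left(J \right)} = \frac{226981}{110592}$ ($h{\left(J \right)} = \left(\frac{13}{12} + \frac{1}{16} \cdot 3\right)^{3} = \left(\frac{13}{12} + \frac{3}{16}\right)^{3} = \left(\frac{61}{48}\right)^{3} = \frac{226981}{110592}$)
$\left(o{\left(7,15 \right)} + h{\left(-11 - -8 \right)}\right)^{2} = \left(\left(\frac{3}{4} + \frac{1}{4} \cdot 15\right) + \frac{226981}{110592}\right)^{2} = \left(\left(\frac{3}{4} + \frac{15}{4}\right) + \frac{226981}{110592}\right)^{2} = \left(\frac{9}{2} + \frac{226981}{110592}\right)^{2} = \left(\frac{724645}{110592}\right)^{2} = \frac{525110376025}{12230590464}$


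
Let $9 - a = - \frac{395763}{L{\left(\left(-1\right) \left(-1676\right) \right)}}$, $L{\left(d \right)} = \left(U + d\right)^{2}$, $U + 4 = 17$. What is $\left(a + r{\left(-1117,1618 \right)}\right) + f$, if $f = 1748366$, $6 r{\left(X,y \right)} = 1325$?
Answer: $\frac{1108501433339}{633938} \approx 1.7486 \cdot 10^{6}$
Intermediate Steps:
$U = 13$ ($U = -4 + 17 = 13$)
$r{\left(X,y \right)} = \frac{1325}{6}$ ($r{\left(X,y \right)} = \frac{1}{6} \cdot 1325 = \frac{1325}{6}$)
$L{\left(d \right)} = \left(13 + d\right)^{2}$
$a = \frac{8690084}{950907}$ ($a = 9 - - \frac{395763}{\left(13 - -1676\right)^{2}} = 9 - - \frac{395763}{\left(13 + 1676\right)^{2}} = 9 - - \frac{395763}{1689^{2}} = 9 - - \frac{395763}{2852721} = 9 - \left(-395763\right) \frac{1}{2852721} = 9 - - \frac{131921}{950907} = 9 + \frac{131921}{950907} = \frac{8690084}{950907} \approx 9.1387$)
$\left(a + r{\left(-1117,1618 \right)}\right) + f = \left(\frac{8690084}{950907} + \frac{1325}{6}\right) + 1748366 = \frac{145788031}{633938} + 1748366 = \frac{1108501433339}{633938}$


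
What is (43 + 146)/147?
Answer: 9/7 ≈ 1.2857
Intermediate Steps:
(43 + 146)/147 = 189*(1/147) = 9/7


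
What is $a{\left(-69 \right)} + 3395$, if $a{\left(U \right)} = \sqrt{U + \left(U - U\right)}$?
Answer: $3395 + i \sqrt{69} \approx 3395.0 + 8.3066 i$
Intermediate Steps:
$a{\left(U \right)} = \sqrt{U}$ ($a{\left(U \right)} = \sqrt{U + 0} = \sqrt{U}$)
$a{\left(-69 \right)} + 3395 = \sqrt{-69} + 3395 = i \sqrt{69} + 3395 = 3395 + i \sqrt{69}$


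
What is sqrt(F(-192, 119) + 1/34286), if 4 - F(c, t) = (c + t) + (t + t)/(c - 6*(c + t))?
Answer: sqrt(1352207740932510)/4217178 ≈ 8.7197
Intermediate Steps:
F(c, t) = 4 - c - t - 2*t/(-6*t - 5*c) (F(c, t) = 4 - ((c + t) + (t + t)/(c - 6*(c + t))) = 4 - ((c + t) + (2*t)/(c + (-6*c - 6*t))) = 4 - ((c + t) + (2*t)/(-6*t - 5*c)) = 4 - ((c + t) + 2*t/(-6*t - 5*c)) = 4 - (c + t + 2*t/(-6*t - 5*c)) = 4 + (-c - t - 2*t/(-6*t - 5*c)) = 4 - c - t - 2*t/(-6*t - 5*c))
sqrt(F(-192, 119) + 1/34286) = sqrt((-6*119**2 - 5*(-192)**2 + 20*(-192) + 26*119 - 11*(-192)*119)/(5*(-192) + 6*119) + 1/34286) = sqrt((-6*14161 - 5*36864 - 3840 + 3094 + 251328)/(-960 + 714) + 1/34286) = sqrt((-84966 - 184320 - 3840 + 3094 + 251328)/(-246) + 1/34286) = sqrt(-1/246*(-18704) + 1/34286) = sqrt(9352/123 + 1/34286) = sqrt(320642795/4217178) = sqrt(1352207740932510)/4217178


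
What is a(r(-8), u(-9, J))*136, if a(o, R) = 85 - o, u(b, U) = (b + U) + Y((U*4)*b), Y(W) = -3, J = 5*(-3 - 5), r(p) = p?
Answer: 12648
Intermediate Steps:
J = -40 (J = 5*(-8) = -40)
u(b, U) = -3 + U + b (u(b, U) = (b + U) - 3 = (U + b) - 3 = -3 + U + b)
a(r(-8), u(-9, J))*136 = (85 - 1*(-8))*136 = (85 + 8)*136 = 93*136 = 12648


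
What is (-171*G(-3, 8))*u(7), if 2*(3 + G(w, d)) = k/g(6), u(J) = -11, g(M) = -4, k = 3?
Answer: -50787/8 ≈ -6348.4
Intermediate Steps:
G(w, d) = -27/8 (G(w, d) = -3 + (3/(-4))/2 = -3 + (3*(-¼))/2 = -3 + (½)*(-¾) = -3 - 3/8 = -27/8)
(-171*G(-3, 8))*u(7) = -171*(-27/8)*(-11) = (4617/8)*(-11) = -50787/8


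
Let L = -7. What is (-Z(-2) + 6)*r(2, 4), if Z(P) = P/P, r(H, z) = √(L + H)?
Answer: 5*I*√5 ≈ 11.18*I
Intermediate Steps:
r(H, z) = √(-7 + H)
Z(P) = 1
(-Z(-2) + 6)*r(2, 4) = (-1*1 + 6)*√(-7 + 2) = (-1 + 6)*√(-5) = 5*(I*√5) = 5*I*√5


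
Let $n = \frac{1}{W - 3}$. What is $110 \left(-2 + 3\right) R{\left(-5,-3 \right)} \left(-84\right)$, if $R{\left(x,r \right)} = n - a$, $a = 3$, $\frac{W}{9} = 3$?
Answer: $27335$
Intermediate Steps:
$W = 27$ ($W = 9 \cdot 3 = 27$)
$n = \frac{1}{24}$ ($n = \frac{1}{27 - 3} = \frac{1}{24} \approx 0.041667$)
$R{\left(x,r \right)} = - \frac{71}{24}$ ($R{\left(x,r \right)} = \frac{1}{24} - 3 = - \frac{71}{24}$)
$110 \left(-2 + 3\right) R{\left(-5,-3 \right)} \left(-84\right) = 110 \left(-2 + 3\right) \left(- \frac{71}{24}\right) \left(-84\right) = 110 \cdot 1 \left(- \frac{71}{24}\right) \left(-84\right) = 110 \left(- \frac{71}{24}\right) \left(-84\right) = \left(- \frac{3905}{12}\right) \left(-84\right) = 27335$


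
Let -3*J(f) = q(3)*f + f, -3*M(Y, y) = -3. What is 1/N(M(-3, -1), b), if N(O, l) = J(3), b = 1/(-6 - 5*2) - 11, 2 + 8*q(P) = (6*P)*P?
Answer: -2/15 ≈ -0.13333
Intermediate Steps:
q(P) = -¼ + 3*P²/4 (q(P) = -¼ + ((6*P)*P)/8 = -¼ + (6*P²)/8 = -¼ + 3*P²/4)
M(Y, y) = 1 (M(Y, y) = -⅓*(-3) = 1)
J(f) = -5*f/2 (J(f) = -((-¼ + (¾)*3²)*f + f)/3 = -((-¼ + (¾)*9)*f + f)/3 = -((-¼ + 27/4)*f + f)/3 = -(13*f/2 + f)/3 = -5*f/2)
b = -177/16 (b = 1/(-6 - 10) - 11 = 1/(-16) - 11 = -1/16 - 11 = -177/16 ≈ -11.063)
N(O, l) = -15/2 (N(O, l) = -5/2*3 = -15/2)
1/N(M(-3, -1), b) = 1/(-15/2) = -2/15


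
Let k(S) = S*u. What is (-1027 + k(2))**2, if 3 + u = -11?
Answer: 1113025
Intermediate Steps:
u = -14 (u = -3 - 11 = -14)
k(S) = -14*S (k(S) = S*(-14) = -14*S)
(-1027 + k(2))**2 = (-1027 - 14*2)**2 = (-1027 - 28)**2 = (-1055)**2 = 1113025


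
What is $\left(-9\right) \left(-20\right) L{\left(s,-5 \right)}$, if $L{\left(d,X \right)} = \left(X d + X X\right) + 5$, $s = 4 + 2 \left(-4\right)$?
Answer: $9000$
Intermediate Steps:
$s = -4$ ($s = 4 - 8 = -4$)
$L{\left(d,X \right)} = 5 + X^{2} + X d$ ($L{\left(d,X \right)} = \left(X d + X^{2}\right) + 5 = \left(X^{2} + X d\right) + 5 = 5 + X^{2} + X d$)
$\left(-9\right) \left(-20\right) L{\left(s,-5 \right)} = \left(-9\right) \left(-20\right) \left(5 + \left(-5\right)^{2} - -20\right) = 180 \left(5 + 25 + 20\right) = 180 \cdot 50 = 9000$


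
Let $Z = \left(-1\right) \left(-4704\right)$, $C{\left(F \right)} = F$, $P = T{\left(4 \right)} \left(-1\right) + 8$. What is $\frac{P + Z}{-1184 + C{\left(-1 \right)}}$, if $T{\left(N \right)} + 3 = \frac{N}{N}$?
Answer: $- \frac{4714}{1185} \approx -3.9781$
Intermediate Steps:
$T{\left(N \right)} = -2$ ($T{\left(N \right)} = -3 + \frac{N}{N} = -3 + 1 = -2$)
$P = 10$ ($P = \left(-2\right) \left(-1\right) + 8 = 2 + 8 = 10$)
$Z = 4704$
$\frac{P + Z}{-1184 + C{\left(-1 \right)}} = \frac{10 + 4704}{-1184 - 1} = \frac{4714}{-1185} = 4714 \left(- \frac{1}{1185}\right) = - \frac{4714}{1185}$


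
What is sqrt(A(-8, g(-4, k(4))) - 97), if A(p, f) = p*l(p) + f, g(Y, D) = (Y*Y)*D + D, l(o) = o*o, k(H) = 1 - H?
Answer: 2*I*sqrt(165) ≈ 25.69*I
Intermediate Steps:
l(o) = o**2
g(Y, D) = D + D*Y**2 (g(Y, D) = Y**2*D + D = D*Y**2 + D = D + D*Y**2)
A(p, f) = f + p**3 (A(p, f) = p*p**2 + f = p**3 + f = f + p**3)
sqrt(A(-8, g(-4, k(4))) - 97) = sqrt(((1 - 1*4)*(1 + (-4)**2) + (-8)**3) - 97) = sqrt(((1 - 4)*(1 + 16) - 512) - 97) = sqrt((-3*17 - 512) - 97) = sqrt((-51 - 512) - 97) = sqrt(-563 - 97) = sqrt(-660) = 2*I*sqrt(165)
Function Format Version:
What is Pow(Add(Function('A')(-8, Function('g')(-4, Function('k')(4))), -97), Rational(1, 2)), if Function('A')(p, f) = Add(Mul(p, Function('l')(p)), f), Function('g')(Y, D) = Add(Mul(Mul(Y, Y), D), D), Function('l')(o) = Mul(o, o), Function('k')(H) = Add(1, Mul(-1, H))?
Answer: Mul(2, I, Pow(165, Rational(1, 2))) ≈ Mul(25.690, I)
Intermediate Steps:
Function('l')(o) = Pow(o, 2)
Function('g')(Y, D) = Add(D, Mul(D, Pow(Y, 2))) (Function('g')(Y, D) = Add(Mul(Pow(Y, 2), D), D) = Add(Mul(D, Pow(Y, 2)), D) = Add(D, Mul(D, Pow(Y, 2))))
Function('A')(p, f) = Add(f, Pow(p, 3)) (Function('A')(p, f) = Add(Mul(p, Pow(p, 2)), f) = Add(Pow(p, 3), f) = Add(f, Pow(p, 3)))
Pow(Add(Function('A')(-8, Function('g')(-4, Function('k')(4))), -97), Rational(1, 2)) = Pow(Add(Add(Mul(Add(1, Mul(-1, 4)), Add(1, Pow(-4, 2))), Pow(-8, 3)), -97), Rational(1, 2)) = Pow(Add(Add(Mul(Add(1, -4), Add(1, 16)), -512), -97), Rational(1, 2)) = Pow(Add(Add(Mul(-3, 17), -512), -97), Rational(1, 2)) = Pow(Add(Add(-51, -512), -97), Rational(1, 2)) = Pow(Add(-563, -97), Rational(1, 2)) = Pow(-660, Rational(1, 2)) = Mul(2, I, Pow(165, Rational(1, 2)))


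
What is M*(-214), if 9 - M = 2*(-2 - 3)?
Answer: -4066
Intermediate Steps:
M = 19 (M = 9 - 2*(-2 - 3) = 9 - 2*(-5) = 9 - 1*(-10) = 9 + 10 = 19)
M*(-214) = 19*(-214) = -4066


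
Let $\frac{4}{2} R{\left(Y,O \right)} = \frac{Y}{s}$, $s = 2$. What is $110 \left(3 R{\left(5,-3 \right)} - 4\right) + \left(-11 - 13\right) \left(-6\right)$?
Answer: $\frac{233}{2} \approx 116.5$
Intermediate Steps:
$R{\left(Y,O \right)} = \frac{Y}{4}$ ($R{\left(Y,O \right)} = \frac{Y \frac{1}{2}}{2} = \frac{\frac{1}{2} Y}{2} = \frac{Y}{4}$)
$110 \left(3 R{\left(5,-3 \right)} - 4\right) + \left(-11 - 13\right) \left(-6\right) = 110 \left(3 \cdot \frac{1}{4} \cdot 5 - 4\right) + \left(-11 - 13\right) \left(-6\right) = 110 \left(3 \cdot \frac{5}{4} - 4\right) - -144 = 110 \left(\frac{15}{4} - 4\right) + 144 = 110 \left(- \frac{1}{4}\right) + 144 = - \frac{55}{2} + 144 = \frac{233}{2}$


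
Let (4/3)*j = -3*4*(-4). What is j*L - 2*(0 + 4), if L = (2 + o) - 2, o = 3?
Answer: 100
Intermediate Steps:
j = 36 (j = 3*(-3*4*(-4))/4 = 3*(-12*(-4))/4 = (¾)*48 = 36)
L = 3 (L = (2 + 3) - 2 = 5 - 2 = 3)
j*L - 2*(0 + 4) = 36*3 - 2*(0 + 4) = 108 - 2*4 = 108 - 8 = 100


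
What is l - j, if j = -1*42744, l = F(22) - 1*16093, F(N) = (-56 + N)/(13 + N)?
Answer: 932751/35 ≈ 26650.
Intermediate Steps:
F(N) = (-56 + N)/(13 + N)
l = -563289/35 (l = (-56 + 22)/(13 + 22) - 1*16093 = -34/35 - 16093 = -563289/35 ≈ -16094.)
j = -42744
l - j = -563289/35 - 1*(-42744) = -563289/35 + 42744 = 932751/35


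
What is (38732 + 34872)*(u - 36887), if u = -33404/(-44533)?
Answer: -120906005632668/44533 ≈ -2.7150e+9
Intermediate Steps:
u = 33404/44533 (u = -33404*(-1/44533) = 33404/44533 ≈ 0.75010)
(38732 + 34872)*(u - 36887) = (38732 + 34872)*(33404/44533 - 36887) = 73604*(-1642655367/44533) = -120906005632668/44533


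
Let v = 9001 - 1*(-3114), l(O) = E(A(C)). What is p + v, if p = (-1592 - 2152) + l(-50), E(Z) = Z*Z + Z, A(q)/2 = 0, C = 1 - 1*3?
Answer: 8371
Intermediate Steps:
C = -2 (C = 1 - 3 = -2)
A(q) = 0 (A(q) = 2*0 = 0)
E(Z) = Z + Z**2 (E(Z) = Z**2 + Z = Z + Z**2)
l(O) = 0 (l(O) = 0*(1 + 0) = 0*1 = 0)
p = -3744 (p = (-1592 - 2152) + 0 = -3744 + 0 = -3744)
v = 12115 (v = 9001 + 3114 = 12115)
p + v = -3744 + 12115 = 8371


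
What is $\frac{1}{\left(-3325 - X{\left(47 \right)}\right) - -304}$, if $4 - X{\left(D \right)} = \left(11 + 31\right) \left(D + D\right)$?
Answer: $\frac{1}{923} \approx 0.0010834$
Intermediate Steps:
$X{\left(D \right)} = 4 - 84 D$ ($X{\left(D \right)} = 4 - \left(11 + 31\right) \left(D + D\right) = 4 - 42 \cdot 2 D = 4 - 84 D$)
$\frac{1}{\left(-3325 - X{\left(47 \right)}\right) - -304} = \frac{1}{\left(-3325 - \left(4 - 3948\right)\right) - -304} = \frac{1}{\left(-3325 - \left(4 - 3948\right)\right) + 304} = \frac{1}{\left(-3325 - -3944\right) + 304} = \frac{1}{\left(-3325 + 3944\right) + 304} = \frac{1}{619 + 304} = \frac{1}{923}$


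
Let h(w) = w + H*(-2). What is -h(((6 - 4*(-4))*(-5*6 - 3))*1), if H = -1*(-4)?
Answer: 734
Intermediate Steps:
H = 4
h(w) = -8 + w (h(w) = w + 4*(-2) = w - 8 = -8 + w)
-h(((6 - 4*(-4))*(-5*6 - 3))*1) = -(-8 + ((6 - 4*(-4))*(-5*6 - 3))*1) = -(-8 + ((6 + 16)*(-30 - 3))*1) = -(-8 + (22*(-33))*1) = -(-8 - 726*1) = -(-8 - 726) = -1*(-734) = 734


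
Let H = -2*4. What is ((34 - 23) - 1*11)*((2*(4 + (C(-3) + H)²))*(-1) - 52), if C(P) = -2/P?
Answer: 0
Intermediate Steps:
H = -8
((34 - 23) - 1*11)*((2*(4 + (C(-3) + H)²))*(-1) - 52) = ((34 - 23) - 1*11)*((2*(4 + (-2/(-3) - 8)²))*(-1) - 52) = (11 - 11)*((2*(4 + (-2*(-⅓) - 8)²))*(-1) - 52) = 0*((2*(4 + (⅔ - 8)²))*(-1) - 52) = 0*((2*(4 + (-22/3)²))*(-1) - 52) = 0*((2*(4 + 484/9))*(-1) - 52) = 0*((2*(520/9))*(-1) - 52) = 0*((1040/9)*(-1) - 52) = 0*(-1040/9 - 52) = 0*(-1508/9) = 0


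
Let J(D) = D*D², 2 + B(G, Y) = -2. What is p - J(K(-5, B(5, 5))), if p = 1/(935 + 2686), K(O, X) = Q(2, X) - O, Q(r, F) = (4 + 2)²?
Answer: -249562940/3621 ≈ -68921.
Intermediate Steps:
Q(r, F) = 36 (Q(r, F) = 6² = 36)
B(G, Y) = -4 (B(G, Y) = -2 - 2 = -4)
K(O, X) = 36 - O
p = 1/3621 ≈ 0.00027617
J(D) = D³
p - J(K(-5, B(5, 5))) = 1/3621 - (36 - 1*(-5))³ = 1/3621 - (36 + 5)³ = 1/3621 - 1*41³ = 1/3621 - 1*68921 = 1/3621 - 68921 = -249562940/3621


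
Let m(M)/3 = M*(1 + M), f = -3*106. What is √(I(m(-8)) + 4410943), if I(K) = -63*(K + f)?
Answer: √4420393 ≈ 2102.5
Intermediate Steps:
f = -318
m(M) = 3*M*(1 + M) (m(M) = 3*(M*(1 + M)) = 3*M*(1 + M))
I(K) = 20034 - 63*K (I(K) = -63*(K - 318) = -63*(-318 + K) = 20034 - 63*K)
√(I(m(-8)) + 4410943) = √((20034 - 189*(-8)*(1 - 8)) + 4410943) = √((20034 - 189*(-8)*(-7)) + 4410943) = √((20034 - 63*168) + 4410943) = √((20034 - 10584) + 4410943) = √(9450 + 4410943) = √4420393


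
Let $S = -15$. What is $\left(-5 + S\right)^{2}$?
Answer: $400$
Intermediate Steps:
$\left(-5 + S\right)^{2} = \left(-5 - 15\right)^{2} = \left(-20\right)^{2} = 400$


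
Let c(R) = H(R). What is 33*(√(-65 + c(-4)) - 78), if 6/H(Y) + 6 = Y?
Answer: -2574 + 66*I*√410/5 ≈ -2574.0 + 267.28*I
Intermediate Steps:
H(Y) = 6/(-6 + Y)
c(R) = 6/(-6 + R)
33*(√(-65 + c(-4)) - 78) = 33*(√(-65 + 6/(-6 - 4)) - 78) = 33*(√(-65 + 6/(-10)) - 78) = 33*(√(-65 + 6*(-⅒)) - 78) = 33*(√(-65 - ⅗) - 78) = 33*(√(-328/5) - 78) = 33*(2*I*√410/5 - 78) = 33*(-78 + 2*I*√410/5) = -2574 + 66*I*√410/5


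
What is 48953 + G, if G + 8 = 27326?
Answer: 76271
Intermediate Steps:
G = 27318 (G = -8 + 27326 = 27318)
48953 + G = 48953 + 27318 = 76271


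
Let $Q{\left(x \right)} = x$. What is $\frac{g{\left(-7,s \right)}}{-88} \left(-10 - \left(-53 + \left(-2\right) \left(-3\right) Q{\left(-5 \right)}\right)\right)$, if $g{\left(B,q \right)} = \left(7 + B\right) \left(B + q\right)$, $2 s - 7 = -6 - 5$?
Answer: $0$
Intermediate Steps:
$s = -2$ ($s = \frac{7}{2} + \frac{-6 - 5}{2} = \frac{7}{2} + \frac{1}{2} \left(-11\right) = \frac{7}{2} - \frac{11}{2} = -2$)
$\frac{g{\left(-7,s \right)}}{-88} \left(-10 - \left(-53 + \left(-2\right) \left(-3\right) Q{\left(-5 \right)}\right)\right) = \frac{\left(-7\right)^{2} + 7 \left(-7\right) + 7 \left(-2\right) - -14}{-88} \left(-10 + \left(53 - \left(-2\right) \left(-3\right) \left(-5\right)\right)\right) = \left(49 - 49 - 14 + 14\right) \left(- \frac{1}{88}\right) \left(-10 + \left(53 - 6 \left(-5\right)\right)\right) = 0 \left(- \frac{1}{88}\right) \left(-10 + \left(53 - -30\right)\right) = 0 \left(-10 + \left(53 + 30\right)\right) = 0 \left(-10 + 83\right) = 0 \cdot 73 = 0$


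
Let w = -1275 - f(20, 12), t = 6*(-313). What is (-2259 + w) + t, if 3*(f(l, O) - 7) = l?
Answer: -16277/3 ≈ -5425.7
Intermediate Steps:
t = -1878
f(l, O) = 7 + l/3
w = -3866/3 (w = -1275 - (7 + (1/3)*20) = -1275 - (7 + 20/3) = -1275 - 1*41/3 = -1275 - 41/3 = -3866/3 ≈ -1288.7)
(-2259 + w) + t = (-2259 - 3866/3) - 1878 = -10643/3 - 1878 = -16277/3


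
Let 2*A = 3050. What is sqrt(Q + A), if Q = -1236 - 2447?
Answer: I*sqrt(2158) ≈ 46.454*I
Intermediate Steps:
A = 1525 (A = (1/2)*3050 = 1525)
Q = -3683
sqrt(Q + A) = sqrt(-3683 + 1525) = sqrt(-2158) = I*sqrt(2158)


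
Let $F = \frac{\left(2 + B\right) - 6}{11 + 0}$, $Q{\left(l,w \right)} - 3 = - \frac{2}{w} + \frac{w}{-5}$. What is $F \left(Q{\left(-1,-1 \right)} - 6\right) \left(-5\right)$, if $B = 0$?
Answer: $- \frac{16}{11} \approx -1.4545$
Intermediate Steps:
$Q{\left(l,w \right)} = 3 - \frac{2}{w} - \frac{w}{5}$ ($Q{\left(l,w \right)} = 3 + \left(- \frac{2}{w} + \frac{w}{-5}\right) = 3 + \left(- \frac{2}{w} + w \left(- \frac{1}{5}\right)\right) = 3 - \left(\frac{2}{w} + \frac{w}{5}\right) = 3 - \frac{2}{w} - \frac{w}{5}$)
$F = - \frac{4}{11}$ ($F = \frac{\left(2 + 0\right) - 6}{11 + 0} = \frac{2 - 6}{11} = \left(-4\right) \frac{1}{11} = - \frac{4}{11} \approx -0.36364$)
$F \left(Q{\left(-1,-1 \right)} - 6\right) \left(-5\right) = - \frac{4 \left(\left(3 - \frac{2}{-1} - - \frac{1}{5}\right) - 6\right)}{11} \left(-5\right) = - \frac{4 \left(\left(3 - -2 + \frac{1}{5}\right) - 6\right)}{11} \left(-5\right) = - \frac{4 \left(\left(3 + 2 + \frac{1}{5}\right) - 6\right)}{11} \left(-5\right) = - \frac{4 \left(\frac{26}{5} - 6\right)}{11} \left(-5\right) = \left(- \frac{4}{11}\right) \left(- \frac{4}{5}\right) \left(-5\right) = \frac{16}{55} \left(-5\right) = - \frac{16}{11}$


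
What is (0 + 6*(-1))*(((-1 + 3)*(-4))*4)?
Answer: 192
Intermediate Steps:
(0 + 6*(-1))*(((-1 + 3)*(-4))*4) = (0 - 6)*((2*(-4))*4) = -(-48)*4 = -6*(-32) = 192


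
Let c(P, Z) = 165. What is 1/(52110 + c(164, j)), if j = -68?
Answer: 1/52275 ≈ 1.9130e-5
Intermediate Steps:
1/(52110 + c(164, j)) = 1/(52110 + 165) = 1/52275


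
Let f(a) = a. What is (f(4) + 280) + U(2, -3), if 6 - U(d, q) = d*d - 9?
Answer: 295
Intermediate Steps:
U(d, q) = 15 - d² (U(d, q) = 6 - (d*d - 9) = 6 - (d² - 9) = 6 - (-9 + d²) = 6 + (9 - d²) = 15 - d²)
(f(4) + 280) + U(2, -3) = (4 + 280) + (15 - 1*2²) = 284 + (15 - 1*4) = 284 + (15 - 4) = 284 + 11 = 295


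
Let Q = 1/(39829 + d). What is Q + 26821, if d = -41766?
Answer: 51952276/1937 ≈ 26821.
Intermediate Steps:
Q = -1/1937 (Q = 1/(39829 - 41766) = 1/(-1937) = -1/1937 ≈ -0.00051626)
Q + 26821 = -1/1937 + 26821 = 51952276/1937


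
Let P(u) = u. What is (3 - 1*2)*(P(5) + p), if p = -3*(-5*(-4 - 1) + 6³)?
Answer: -718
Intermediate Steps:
p = -723 (p = -3*(-5*(-5) + 216) = -3*(25 + 216) = -3*241 = -723)
(3 - 1*2)*(P(5) + p) = (3 - 1*2)*(5 - 723) = (3 - 2)*(-718) = 1*(-718) = -718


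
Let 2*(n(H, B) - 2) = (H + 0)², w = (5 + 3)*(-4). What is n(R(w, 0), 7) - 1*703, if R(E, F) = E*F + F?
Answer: -701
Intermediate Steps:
w = -32 (w = 8*(-4) = -32)
R(E, F) = F + E*F
n(H, B) = 2 + H²/2 (n(H, B) = 2 + (H + 0)²/2 = 2 + H²/2)
n(R(w, 0), 7) - 1*703 = (2 + (0*(1 - 32))²/2) - 1*703 = (2 + (0*(-31))²/2) - 703 = (2 + (½)*0²) - 703 = (2 + (½)*0) - 703 = (2 + 0) - 703 = 2 - 703 = -701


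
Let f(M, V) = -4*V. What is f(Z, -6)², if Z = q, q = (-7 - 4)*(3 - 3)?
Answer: 576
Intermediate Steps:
q = 0 (q = -11*0 = 0)
Z = 0
f(Z, -6)² = (-4*(-6))² = 24² = 576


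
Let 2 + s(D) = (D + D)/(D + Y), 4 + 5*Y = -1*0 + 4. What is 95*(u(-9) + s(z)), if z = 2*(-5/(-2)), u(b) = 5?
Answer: 475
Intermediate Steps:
Y = 0 (Y = -4/5 + (-1*0 + 4)/5 = -4/5 + (0 + 4)/5 = -4/5 + (1/5)*4 = -4/5 + 4/5 = 0)
z = 5 (z = 2*(-5*(-1/2)) = 2*(5/2) = 5)
s(D) = 0 (s(D) = -2 + (D + D)/(D + 0) = -2 + (2*D)/D = -2 + 2 = 0)
95*(u(-9) + s(z)) = 95*(5 + 0) = 95*5 = 475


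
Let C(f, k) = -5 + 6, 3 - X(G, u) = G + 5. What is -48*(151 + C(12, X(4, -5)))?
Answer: -7296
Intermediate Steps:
X(G, u) = -2 - G (X(G, u) = 3 - (G + 5) = 3 - (5 + G) = 3 + (-5 - G) = -2 - G)
C(f, k) = 1
-48*(151 + C(12, X(4, -5))) = -48*(151 + 1) = -48*152 = -7296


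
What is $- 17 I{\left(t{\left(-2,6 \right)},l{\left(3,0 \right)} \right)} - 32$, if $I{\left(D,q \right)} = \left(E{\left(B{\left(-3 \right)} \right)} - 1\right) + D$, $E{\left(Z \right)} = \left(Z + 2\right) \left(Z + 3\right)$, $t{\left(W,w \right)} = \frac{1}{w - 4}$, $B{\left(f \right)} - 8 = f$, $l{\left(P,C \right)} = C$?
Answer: $- \frac{1951}{2} \approx -975.5$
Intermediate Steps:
$B{\left(f \right)} = 8 + f$
$t{\left(W,w \right)} = \frac{1}{-4 + w}$
$E{\left(Z \right)} = \left(2 + Z\right) \left(3 + Z\right)$
$I{\left(D,q \right)} = 55 + D$ ($I{\left(D,q \right)} = \left(\left(6 + \left(8 - 3\right)^{2} + 5 \left(8 - 3\right)\right) - 1\right) + D = \left(\left(6 + 5^{2} + 5 \cdot 5\right) - 1\right) + D = \left(\left(6 + 25 + 25\right) - 1\right) + D = \left(56 - 1\right) + D = 55 + D$)
$- 17 I{\left(t{\left(-2,6 \right)},l{\left(3,0 \right)} \right)} - 32 = - 17 \left(55 + \frac{1}{-4 + 6}\right) - 32 = - 17 \left(55 + \frac{1}{2}\right) - 32 = \left(-17\right) \frac{111}{2} - 32 = - \frac{1887}{2} - 32 = - \frac{1951}{2}$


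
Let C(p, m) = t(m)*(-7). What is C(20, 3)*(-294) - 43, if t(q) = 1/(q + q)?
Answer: 300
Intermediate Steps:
t(q) = 1/(2*q)
C(p, m) = -7/(2*m) (C(p, m) = (1/(2*m))*(-7) = -7/(2*m))
C(20, 3)*(-294) - 43 = -7/2/3*(-294) - 43 = -7/2*1/3*(-294) - 43 = -7/6*(-294) - 43 = 343 - 43 = 300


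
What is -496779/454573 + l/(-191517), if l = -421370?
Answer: 96401801267/87058457241 ≈ 1.1073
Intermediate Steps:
-496779/454573 + l/(-191517) = -496779/454573 - 421370/(-191517) = -496779*1/454573 - 421370*(-1/191517) = -496779/454573 + 421370/191517 = 96401801267/87058457241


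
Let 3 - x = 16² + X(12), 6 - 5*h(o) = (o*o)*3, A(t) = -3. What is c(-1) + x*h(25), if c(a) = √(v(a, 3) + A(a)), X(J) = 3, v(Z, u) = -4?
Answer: 478464/5 + I*√7 ≈ 95693.0 + 2.6458*I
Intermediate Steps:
c(a) = I*√7 (c(a) = √(-4 - 3) = √(-7) = I*√7)
h(o) = 6/5 - 3*o²/5 (h(o) = 6/5 - o*o*3/5 = 6/5 - o²*3/5 = 6/5 - 3*o²/5)
x = -256 (x = 3 - (16² + 3) = 3 - (256 + 3) = 3 - 1*259 = 3 - 259 = -256)
c(-1) + x*h(25) = I*√7 - 256*(6/5 - ⅗*25²) = I*√7 - 256*(6/5 - ⅗*625) = I*√7 - 256*(6/5 - 375) = I*√7 - 256*(-1869/5) = I*√7 + 478464/5 = 478464/5 + I*√7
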